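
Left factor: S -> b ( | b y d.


Common prefix: 'b'
Factored: S -> b S', S' -> ( | y d


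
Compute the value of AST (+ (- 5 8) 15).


Evaluate inner: (- 5 8) = -3
Evaluate root: (+ -3 15) = 12
Result: 12


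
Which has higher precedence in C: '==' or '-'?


'-' is additive (level 9); '==' is equality (level 6)
Higher level binds tighter
'-' has higher precedence than '=='


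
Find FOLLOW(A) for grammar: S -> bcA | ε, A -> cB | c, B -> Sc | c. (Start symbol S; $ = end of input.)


$ ∈ FOLLOW(S). For each A -> αBβ: add FIRST(β)\{ε} to FOLLOW(B); if β nullable, add FOLLOW(A).
FOLLOW(A) = {$, c}


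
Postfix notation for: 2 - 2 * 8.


* has higher precedence, evaluate 2*8 first
Postfix: 2 2 8 * -


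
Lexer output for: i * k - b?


Scan left to right, longest-match per lexeme
Tokens: ID(i), OP(*), ID(k), OP(-), ID(b)


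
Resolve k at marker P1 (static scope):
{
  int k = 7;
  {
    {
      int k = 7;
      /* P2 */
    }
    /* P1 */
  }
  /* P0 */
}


P1's block does not declare k; resolves to the enclosing declaration at depth 0
k = 7


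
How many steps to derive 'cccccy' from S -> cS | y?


Derivation: S => cS => ccS => cccS => ccccS => cccccS => cccccy
Steps: 6


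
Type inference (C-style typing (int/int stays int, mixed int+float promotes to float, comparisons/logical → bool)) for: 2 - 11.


Operand types: int - int
Rule: mixed int/float promotes to float; int/int stays int
Result type: int


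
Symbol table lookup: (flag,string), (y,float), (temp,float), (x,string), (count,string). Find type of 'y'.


Lookup 'y' → type float


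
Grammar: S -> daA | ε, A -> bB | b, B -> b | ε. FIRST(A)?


Per alternative of A: FIRST(bB) = {b}; FIRST(b) = {b}
FIRST(A) = {b}


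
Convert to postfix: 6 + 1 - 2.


Left to right (same or higher precedence on left)
Postfix: 6 1 + 2 -


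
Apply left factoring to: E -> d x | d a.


Common prefix: 'd'
Factored: E -> d E', E' -> x | a


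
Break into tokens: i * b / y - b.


Scan left to right, longest-match per lexeme
Tokens: ID(i), OP(*), ID(b), OP(/), ID(y), OP(-), ID(b)


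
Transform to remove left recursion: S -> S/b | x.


Left-recursive alternatives: S/b; non-recursive: x
Introduce S': S -> xS', S' -> /bS' | ε


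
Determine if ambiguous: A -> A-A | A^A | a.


'a-a^a' has two parse trees (no precedence encoded between - and ^)
Ambiguous


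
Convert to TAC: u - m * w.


Break into single-operator statements:
t1 = m * w
t2 = u - t1


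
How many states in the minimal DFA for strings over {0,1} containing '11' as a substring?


KMP-style automaton: 2 progress states + 1 absorbing accept = 3
Minimal DFA: 3 states


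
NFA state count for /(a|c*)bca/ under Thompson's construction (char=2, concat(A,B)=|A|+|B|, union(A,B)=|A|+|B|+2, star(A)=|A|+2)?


Syntax tree has 5 char leaf(s), 1 union(s), 1 star(s)
chars contribute 5×2 = 10; each union adds +2; each star adds +2
Total: 10 + 2 + 2 = 14 states


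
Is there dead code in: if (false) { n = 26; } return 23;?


condition is constant false, so the whole block is unreachable
Dead: 'if (false) { n = 26; }'


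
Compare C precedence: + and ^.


'+' is additive (level 9); '^' is bitwise XOR (level 4)
Higher level binds tighter
'+' has higher precedence than '^'


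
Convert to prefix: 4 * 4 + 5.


left-to-right (same/higher precedence on left): tree is (+ (* 4 4) 5)
Prefix: + * 4 4 5


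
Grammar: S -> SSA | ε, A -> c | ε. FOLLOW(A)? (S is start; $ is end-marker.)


$ ∈ FOLLOW(S). For each A -> αBβ: add FIRST(β)\{ε} to FOLLOW(B); if β nullable, add FOLLOW(A).
FOLLOW(A) = {$, c}


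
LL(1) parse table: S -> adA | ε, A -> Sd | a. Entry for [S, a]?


For [S, a]: 'a' ∈ FIRST(adA)
Entry: S -> adA


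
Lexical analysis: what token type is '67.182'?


Pattern: digits with a decimal point
Type: FLOAT_LITERAL


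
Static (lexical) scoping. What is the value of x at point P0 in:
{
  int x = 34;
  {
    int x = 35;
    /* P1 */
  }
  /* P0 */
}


x declared in the same block as P0
x = 34


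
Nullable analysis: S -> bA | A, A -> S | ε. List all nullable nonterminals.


A nonterminal is nullable iff some alternative derives ε (directly, or every symbol in it is nullable)
Nullable: {A, S}


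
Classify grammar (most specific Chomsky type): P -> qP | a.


Right-linear: every RHS is a terminal or a terminal followed by one nonterminal
Classification: Type 3 (Regular)


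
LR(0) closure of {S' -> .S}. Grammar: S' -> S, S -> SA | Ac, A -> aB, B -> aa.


Start: S' -> .S
For each item with dot before a nonterminal B, add B -> .γ for every B-production
Closure: [S' -> .S, S -> .SA, S -> .Ac, A -> .aB]


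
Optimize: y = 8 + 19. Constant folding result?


8 + 19 = 27 at compile time
Optimized: y = 27


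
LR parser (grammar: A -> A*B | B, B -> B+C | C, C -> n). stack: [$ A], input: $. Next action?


start symbol A on stack, input exhausted
Action: accept


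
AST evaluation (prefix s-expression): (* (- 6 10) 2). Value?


Evaluate inner: (- 6 10) = -4
Evaluate root: (* -4 2) = -8
Result: -8


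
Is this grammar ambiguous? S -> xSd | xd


balanced x^n…d^n: each string has a unique parse
Unambiguous


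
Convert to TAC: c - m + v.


Break into single-operator statements:
t1 = c - m
t2 = t1 + v


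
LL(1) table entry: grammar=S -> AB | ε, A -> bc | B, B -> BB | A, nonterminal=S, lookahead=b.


For [S, b]: 'b' ∈ FIRST(AB)
Entry: S -> AB


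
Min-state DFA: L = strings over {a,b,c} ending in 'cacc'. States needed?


Track the longest suffix of input matching a prefix of 'cacc': 5 classes (prefixes of length 0..4)
Minimal DFA: 5 states


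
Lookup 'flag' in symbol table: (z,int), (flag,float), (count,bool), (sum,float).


Lookup 'flag' → type float


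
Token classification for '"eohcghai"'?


Pattern: double-quoted sequence
Type: STRING_LITERAL


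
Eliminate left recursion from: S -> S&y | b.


Left-recursive alternatives: S&y; non-recursive: b
Introduce S': S -> bS', S' -> &yS' | ε


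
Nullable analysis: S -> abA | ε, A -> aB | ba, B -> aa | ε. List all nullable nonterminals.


A nonterminal is nullable iff some alternative derives ε (directly, or every symbol in it is nullable)
Nullable: {B, S}


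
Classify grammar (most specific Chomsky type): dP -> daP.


LHS has context (more than one symbol) and |LHS| ≤ |RHS|
Classification: Type 1 (Context-Sensitive)


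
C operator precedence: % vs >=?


'%' is multiplicative (level 10); '>=' is relational (level 7)
Higher level binds tighter
'%' has higher precedence than '>='


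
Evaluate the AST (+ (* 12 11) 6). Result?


Evaluate inner: (* 12 11) = 132
Evaluate root: (+ 132 6) = 138
Result: 138


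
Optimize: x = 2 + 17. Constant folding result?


2 + 17 = 19 at compile time
Optimized: x = 19


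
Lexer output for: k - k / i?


Scan left to right, longest-match per lexeme
Tokens: ID(k), OP(-), ID(k), OP(/), ID(i)


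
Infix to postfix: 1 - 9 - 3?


Left to right (same or higher precedence on left)
Postfix: 1 9 - 3 -


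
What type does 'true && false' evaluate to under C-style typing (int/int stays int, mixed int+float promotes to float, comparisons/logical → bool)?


Operand types: bool && bool
Rule: logical operators take bool operands and yield bool
Result type: bool


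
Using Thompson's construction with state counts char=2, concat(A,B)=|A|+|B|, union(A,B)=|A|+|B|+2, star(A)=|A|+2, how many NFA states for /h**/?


Syntax tree has 1 char leaf(s), 0 union(s), 2 star(s)
chars contribute 1×2 = 2; each union adds +2; each star adds +2
Total: 2 + 0 + 4 = 6 states


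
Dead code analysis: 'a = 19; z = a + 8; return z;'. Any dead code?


a is read by z's definition; z is returned
No dead code


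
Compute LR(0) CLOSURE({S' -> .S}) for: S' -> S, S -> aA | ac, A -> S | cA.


Start: S' -> .S
For each item with dot before a nonterminal B, add B -> .γ for every B-production
Closure: [S' -> .S, S -> .aA, S -> .ac]


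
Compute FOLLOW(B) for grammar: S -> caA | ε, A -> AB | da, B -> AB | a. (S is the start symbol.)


$ ∈ FOLLOW(S). For each A -> αBβ: add FIRST(β)\{ε} to FOLLOW(B); if β nullable, add FOLLOW(A).
FOLLOW(B) = {$, a, d}


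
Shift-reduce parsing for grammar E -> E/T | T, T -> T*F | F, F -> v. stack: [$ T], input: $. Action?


lookahead ∉ {*} so T won't extend; reduce E -> T
Action: reduce (E -> T)


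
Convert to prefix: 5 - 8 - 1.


left-to-right (same/higher precedence on left): tree is (- (- 5 8) 1)
Prefix: - - 5 8 1


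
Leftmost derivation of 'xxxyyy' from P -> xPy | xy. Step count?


Derivation: P => xPy => xxPyy => xxxyyy
Steps: 3


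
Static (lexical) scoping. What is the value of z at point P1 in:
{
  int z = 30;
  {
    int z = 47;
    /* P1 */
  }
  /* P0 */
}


z declared in the same block as P1
z = 47


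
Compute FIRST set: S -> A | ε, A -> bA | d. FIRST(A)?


Per alternative of A: FIRST(bA) = {b}; FIRST(d) = {d}
FIRST(A) = {b, d}


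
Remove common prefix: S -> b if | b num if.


Common prefix: 'b'
Factored: S -> b S', S' -> if | num if


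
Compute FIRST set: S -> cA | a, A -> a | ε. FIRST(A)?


Per alternative of A: FIRST(a) = {a}; FIRST(ε) = {ε}
FIRST(A) = {a, ε}


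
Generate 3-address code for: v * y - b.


Break into single-operator statements:
t1 = v * y
t2 = t1 - b


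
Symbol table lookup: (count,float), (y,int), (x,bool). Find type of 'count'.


Lookup 'count' → type float


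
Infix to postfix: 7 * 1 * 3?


Left to right (same or higher precedence on left)
Postfix: 7 1 * 3 *


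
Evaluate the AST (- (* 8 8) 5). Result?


Evaluate inner: (* 8 8) = 64
Evaluate root: (- 64 5) = 59
Result: 59


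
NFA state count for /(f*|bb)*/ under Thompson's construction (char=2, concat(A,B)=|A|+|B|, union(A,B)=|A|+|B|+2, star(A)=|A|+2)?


Syntax tree has 3 char leaf(s), 1 union(s), 2 star(s)
chars contribute 3×2 = 6; each union adds +2; each star adds +2
Total: 6 + 2 + 4 = 12 states


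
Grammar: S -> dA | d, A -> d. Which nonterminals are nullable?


A nonterminal is nullable iff some alternative derives ε (directly, or every symbol in it is nullable)
Nullable: {}


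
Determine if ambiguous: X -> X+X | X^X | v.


'v+v^v' has two parse trees (no precedence encoded between + and ^)
Ambiguous


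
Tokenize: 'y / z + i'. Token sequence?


Scan left to right, longest-match per lexeme
Tokens: ID(y), OP(/), ID(z), OP(+), ID(i)


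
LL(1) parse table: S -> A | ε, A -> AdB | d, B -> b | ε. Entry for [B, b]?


For [B, b]: 'b' ∈ FIRST(b)
Entry: B -> b


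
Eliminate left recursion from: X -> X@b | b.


Left-recursive alternatives: X@b; non-recursive: b
Introduce X': X -> bX', X' -> @bX' | ε


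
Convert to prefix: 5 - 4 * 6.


'*' binds tighter: tree is (- 5 (* 4 6))
Prefix: - 5 * 4 6


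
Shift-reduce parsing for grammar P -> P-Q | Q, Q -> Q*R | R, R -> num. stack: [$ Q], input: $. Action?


lookahead ∉ {*} so Q won't extend; reduce P -> Q
Action: reduce (P -> Q)


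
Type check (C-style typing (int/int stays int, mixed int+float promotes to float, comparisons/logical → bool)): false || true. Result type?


Operand types: bool || bool
Rule: logical operators take bool operands and yield bool
Result type: bool


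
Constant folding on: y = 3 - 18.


3 - 18 = -15 at compile time
Optimized: y = -15


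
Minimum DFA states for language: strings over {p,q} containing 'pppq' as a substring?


KMP-style automaton: 4 progress states + 1 absorbing accept = 5
Minimal DFA: 5 states


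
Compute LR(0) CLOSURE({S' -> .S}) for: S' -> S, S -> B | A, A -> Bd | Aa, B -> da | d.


Start: S' -> .S
For each item with dot before a nonterminal B, add B -> .γ for every B-production
Closure: [S' -> .S, S -> .B, S -> .A, B -> .da, B -> .d, A -> .Bd, A -> .Aa]


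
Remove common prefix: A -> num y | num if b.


Common prefix: 'num'
Factored: A -> num A', A' -> y | if b


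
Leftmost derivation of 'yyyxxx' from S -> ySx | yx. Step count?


Derivation: S => ySx => yySxx => yyyxxx
Steps: 3


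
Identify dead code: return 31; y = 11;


statement follows a return and is unreachable
Dead: 'y = 11'


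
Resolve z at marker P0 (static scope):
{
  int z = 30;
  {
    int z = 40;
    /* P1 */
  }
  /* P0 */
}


z declared in the same block as P0
z = 30


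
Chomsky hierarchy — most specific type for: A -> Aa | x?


Left-linear: every RHS is a terminal or one nonterminal followed by a terminal
Classification: Type 3 (Regular)


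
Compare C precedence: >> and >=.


'>>' is shift (level 8); '>=' is relational (level 7)
Higher level binds tighter
'>>' has higher precedence than '>='


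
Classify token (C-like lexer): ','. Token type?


Pattern: delimiter/punctuation
Type: PUNCTUATION


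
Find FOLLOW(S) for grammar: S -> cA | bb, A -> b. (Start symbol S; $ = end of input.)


$ ∈ FOLLOW(S). For each A -> αBβ: add FIRST(β)\{ε} to FOLLOW(B); if β nullable, add FOLLOW(A).
FOLLOW(S) = {$}


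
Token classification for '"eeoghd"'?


Pattern: double-quoted sequence
Type: STRING_LITERAL


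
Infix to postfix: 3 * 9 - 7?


Left to right (same or higher precedence on left)
Postfix: 3 9 * 7 -


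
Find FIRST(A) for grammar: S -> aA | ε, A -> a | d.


Per alternative of A: FIRST(a) = {a}; FIRST(d) = {d}
FIRST(A) = {a, d}


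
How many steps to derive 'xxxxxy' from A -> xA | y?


Derivation: A => xA => xxA => xxxA => xxxxA => xxxxxA => xxxxxy
Steps: 6


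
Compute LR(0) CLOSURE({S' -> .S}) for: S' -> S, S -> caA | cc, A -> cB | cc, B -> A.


Start: S' -> .S
For each item with dot before a nonterminal B, add B -> .γ for every B-production
Closure: [S' -> .S, S -> .caA, S -> .cc]


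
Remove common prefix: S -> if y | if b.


Common prefix: 'if'
Factored: S -> if S', S' -> y | b


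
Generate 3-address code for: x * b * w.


Break into single-operator statements:
t1 = x * b
t2 = t1 * w


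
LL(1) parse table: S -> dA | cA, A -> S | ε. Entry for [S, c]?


For [S, c]: 'c' ∈ FIRST(cA)
Entry: S -> cA


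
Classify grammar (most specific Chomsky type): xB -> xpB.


LHS has context (more than one symbol) and |LHS| ≤ |RHS|
Classification: Type 1 (Context-Sensitive)


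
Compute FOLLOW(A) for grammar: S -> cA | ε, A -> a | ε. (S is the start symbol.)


$ ∈ FOLLOW(S). For each A -> αBβ: add FIRST(β)\{ε} to FOLLOW(B); if β nullable, add FOLLOW(A).
FOLLOW(A) = {$}


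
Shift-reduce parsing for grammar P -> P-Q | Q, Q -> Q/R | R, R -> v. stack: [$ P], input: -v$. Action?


shift '-' to continue P -> P-Q
Action: shift


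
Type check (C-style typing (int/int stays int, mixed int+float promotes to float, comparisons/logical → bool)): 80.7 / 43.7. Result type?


Operand types: float / float
Rule: mixed int/float promotes to float; int/int stays int
Result type: float


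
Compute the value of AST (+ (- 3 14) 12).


Evaluate inner: (- 3 14) = -11
Evaluate root: (+ -11 12) = 1
Result: 1


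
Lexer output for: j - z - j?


Scan left to right, longest-match per lexeme
Tokens: ID(j), OP(-), ID(z), OP(-), ID(j)


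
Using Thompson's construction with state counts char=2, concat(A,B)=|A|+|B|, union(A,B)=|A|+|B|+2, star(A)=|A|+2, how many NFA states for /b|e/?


Syntax tree has 2 char leaf(s), 1 union(s), 0 star(s)
chars contribute 2×2 = 4; each union adds +2; each star adds +2
Total: 4 + 2 + 0 = 6 states


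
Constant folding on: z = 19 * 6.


19 * 6 = 114 at compile time
Optimized: z = 114


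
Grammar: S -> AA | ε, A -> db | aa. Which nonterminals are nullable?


A nonterminal is nullable iff some alternative derives ε (directly, or every symbol in it is nullable)
Nullable: {S}


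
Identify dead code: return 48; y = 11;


statement follows a return and is unreachable
Dead: 'y = 11'


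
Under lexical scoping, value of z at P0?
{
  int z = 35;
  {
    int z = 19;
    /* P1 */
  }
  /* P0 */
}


z declared in the same block as P0
z = 35


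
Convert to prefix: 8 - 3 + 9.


left-to-right (same/higher precedence on left): tree is (+ (- 8 3) 9)
Prefix: + - 8 3 9


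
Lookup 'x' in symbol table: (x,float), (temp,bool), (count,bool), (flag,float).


Lookup 'x' → type float


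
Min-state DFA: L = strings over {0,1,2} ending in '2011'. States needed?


Track the longest suffix of input matching a prefix of '2011': 5 classes (prefixes of length 0..4)
Minimal DFA: 5 states


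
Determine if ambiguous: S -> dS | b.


right-linear, alternatives start with distinct terminals 'd' vs 'b': unique leftmost derivation
Unambiguous


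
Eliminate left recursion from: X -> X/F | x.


Left-recursive alternatives: X/F; non-recursive: x
Introduce X': X -> xX', X' -> /FX' | ε


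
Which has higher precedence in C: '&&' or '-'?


'-' is additive (level 9); '&&' is logical AND (level 2)
Higher level binds tighter
'-' has higher precedence than '&&'


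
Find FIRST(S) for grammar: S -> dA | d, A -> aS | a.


Per alternative of S: FIRST(dA) = {d}; FIRST(d) = {d}
FIRST(S) = {d}


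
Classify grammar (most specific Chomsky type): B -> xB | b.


Right-linear: every RHS is a terminal or a terminal followed by one nonterminal
Classification: Type 3 (Regular)


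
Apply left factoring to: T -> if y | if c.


Common prefix: 'if'
Factored: T -> if T', T' -> y | c


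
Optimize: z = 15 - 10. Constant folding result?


15 - 10 = 5 at compile time
Optimized: z = 5


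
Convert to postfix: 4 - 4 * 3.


* has higher precedence, evaluate 4*3 first
Postfix: 4 4 3 * -


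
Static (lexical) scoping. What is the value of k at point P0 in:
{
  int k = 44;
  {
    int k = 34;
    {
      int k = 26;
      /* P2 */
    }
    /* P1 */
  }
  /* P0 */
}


k declared in the same block as P0
k = 44


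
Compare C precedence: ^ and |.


'^' is bitwise XOR (level 4); '|' is bitwise OR (level 3)
Higher level binds tighter
'^' has higher precedence than '|'


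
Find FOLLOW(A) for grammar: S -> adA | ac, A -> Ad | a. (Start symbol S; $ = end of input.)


$ ∈ FOLLOW(S). For each A -> αBβ: add FIRST(β)\{ε} to FOLLOW(B); if β nullable, add FOLLOW(A).
FOLLOW(A) = {$, d}


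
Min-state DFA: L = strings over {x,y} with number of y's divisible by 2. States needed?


Track (count of y) mod 2: states 0..1, accept at 0
Minimal DFA: 2 states


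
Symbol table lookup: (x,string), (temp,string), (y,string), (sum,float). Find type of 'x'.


Lookup 'x' → type string


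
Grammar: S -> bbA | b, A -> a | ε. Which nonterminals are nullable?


A nonterminal is nullable iff some alternative derives ε (directly, or every symbol in it is nullable)
Nullable: {A}


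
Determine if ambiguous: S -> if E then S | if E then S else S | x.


dangling else: 'if E then if E then x else x' parses two ways
Ambiguous


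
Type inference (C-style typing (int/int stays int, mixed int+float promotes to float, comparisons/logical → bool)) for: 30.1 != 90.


Operand types: float != int
Rule: comparison yields bool
Result type: bool


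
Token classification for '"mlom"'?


Pattern: double-quoted sequence
Type: STRING_LITERAL


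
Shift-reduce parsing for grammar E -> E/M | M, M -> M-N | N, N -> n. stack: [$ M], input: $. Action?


lookahead ∉ {-} so M won't extend; reduce E -> M
Action: reduce (E -> M)


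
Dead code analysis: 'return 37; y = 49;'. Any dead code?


statement follows a return and is unreachable
Dead: 'y = 49'


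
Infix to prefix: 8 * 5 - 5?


left-to-right (same/higher precedence on left): tree is (- (* 8 5) 5)
Prefix: - * 8 5 5


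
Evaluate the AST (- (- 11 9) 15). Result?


Evaluate inner: (- 11 9) = 2
Evaluate root: (- 2 15) = -13
Result: -13


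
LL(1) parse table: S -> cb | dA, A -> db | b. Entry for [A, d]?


For [A, d]: 'd' ∈ FIRST(db)
Entry: A -> db


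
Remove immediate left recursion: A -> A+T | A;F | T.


Left-recursive alternatives: A+T, A;F; non-recursive: T
Introduce A': A -> TA', A' -> +TA' | ;FA' | ε


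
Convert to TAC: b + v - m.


Break into single-operator statements:
t1 = b + v
t2 = t1 - m


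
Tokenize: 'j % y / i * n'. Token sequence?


Scan left to right, longest-match per lexeme
Tokens: ID(j), OP(%), ID(y), OP(/), ID(i), OP(*), ID(n)


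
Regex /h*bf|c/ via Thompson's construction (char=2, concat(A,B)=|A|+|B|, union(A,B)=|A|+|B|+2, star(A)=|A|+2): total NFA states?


Syntax tree has 4 char leaf(s), 1 union(s), 1 star(s)
chars contribute 4×2 = 8; each union adds +2; each star adds +2
Total: 8 + 2 + 2 = 12 states


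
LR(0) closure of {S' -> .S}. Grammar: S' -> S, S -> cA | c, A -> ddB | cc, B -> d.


Start: S' -> .S
For each item with dot before a nonterminal B, add B -> .γ for every B-production
Closure: [S' -> .S, S -> .cA, S -> .c]


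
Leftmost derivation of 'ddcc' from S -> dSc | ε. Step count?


Derivation: S => dSc => ddScc => ddcc
Steps: 3


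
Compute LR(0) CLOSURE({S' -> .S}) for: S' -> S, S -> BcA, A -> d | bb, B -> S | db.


Start: S' -> .S
For each item with dot before a nonterminal B, add B -> .γ for every B-production
Closure: [S' -> .S, S -> .BcA, B -> .S, B -> .db]


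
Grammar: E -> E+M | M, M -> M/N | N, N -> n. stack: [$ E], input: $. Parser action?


start symbol E on stack, input exhausted
Action: accept


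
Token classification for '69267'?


Pattern: digits only
Type: INTEGER_LITERAL


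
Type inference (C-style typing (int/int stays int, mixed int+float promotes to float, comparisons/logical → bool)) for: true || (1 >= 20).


Operand types: bool || bool
Rule: logical operators take bool operands and yield bool
Result type: bool


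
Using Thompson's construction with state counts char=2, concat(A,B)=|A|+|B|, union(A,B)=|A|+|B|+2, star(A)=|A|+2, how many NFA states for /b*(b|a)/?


Syntax tree has 3 char leaf(s), 1 union(s), 1 star(s)
chars contribute 3×2 = 6; each union adds +2; each star adds +2
Total: 6 + 2 + 2 = 10 states


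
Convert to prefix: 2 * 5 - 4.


left-to-right (same/higher precedence on left): tree is (- (* 2 5) 4)
Prefix: - * 2 5 4


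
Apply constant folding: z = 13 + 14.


13 + 14 = 27 at compile time
Optimized: z = 27


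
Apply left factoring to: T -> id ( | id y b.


Common prefix: 'id'
Factored: T -> id T', T' -> ( | y b


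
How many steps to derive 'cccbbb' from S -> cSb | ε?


Derivation: S => cSb => ccSbb => cccSbbb => cccbbb
Steps: 4


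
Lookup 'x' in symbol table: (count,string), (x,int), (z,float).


Lookup 'x' → type int


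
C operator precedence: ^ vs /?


'/' is multiplicative (level 10); '^' is bitwise XOR (level 4)
Higher level binds tighter
'/' has higher precedence than '^'


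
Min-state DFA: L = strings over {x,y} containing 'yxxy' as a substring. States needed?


KMP-style automaton: 4 progress states + 1 absorbing accept = 5
Minimal DFA: 5 states


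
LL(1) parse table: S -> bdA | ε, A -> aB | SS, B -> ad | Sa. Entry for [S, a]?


For [S, a]: ε is nullable and 'a' ∈ FOLLOW(S)
Entry: S -> ε


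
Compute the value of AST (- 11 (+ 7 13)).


Evaluate inner: (+ 7 13) = 20
Evaluate root: (- 11 20) = -9
Result: -9


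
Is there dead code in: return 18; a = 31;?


statement follows a return and is unreachable
Dead: 'a = 31'


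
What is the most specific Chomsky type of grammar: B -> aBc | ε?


Single nonterminal LHS, but a^n c^n is not regular
Classification: Type 2 (Context-Free)


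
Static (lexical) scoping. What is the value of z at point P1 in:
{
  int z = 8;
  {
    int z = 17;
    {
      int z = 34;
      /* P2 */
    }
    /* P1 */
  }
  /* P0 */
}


z declared in the same block as P1
z = 17


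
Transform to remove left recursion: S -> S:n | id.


Left-recursive alternatives: S:n; non-recursive: id
Introduce S': S -> idS', S' -> :nS' | ε


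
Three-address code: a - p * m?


Break into single-operator statements:
t1 = p * m
t2 = a - t1


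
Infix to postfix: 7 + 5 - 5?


Left to right (same or higher precedence on left)
Postfix: 7 5 + 5 -


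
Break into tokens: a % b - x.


Scan left to right, longest-match per lexeme
Tokens: ID(a), OP(%), ID(b), OP(-), ID(x)


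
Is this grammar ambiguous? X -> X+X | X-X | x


'x+x-x' has two parse trees (no precedence encoded between + and -)
Ambiguous


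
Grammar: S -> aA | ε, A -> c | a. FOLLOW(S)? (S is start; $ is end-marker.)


$ ∈ FOLLOW(S). For each A -> αBβ: add FIRST(β)\{ε} to FOLLOW(B); if β nullable, add FOLLOW(A).
FOLLOW(S) = {$}


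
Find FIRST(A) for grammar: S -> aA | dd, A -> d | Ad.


Per alternative of A: FIRST(d) = {d}; FIRST(Ad) = {d}
FIRST(A) = {d}


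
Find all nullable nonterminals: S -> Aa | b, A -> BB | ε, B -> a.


A nonterminal is nullable iff some alternative derives ε (directly, or every symbol in it is nullable)
Nullable: {A}


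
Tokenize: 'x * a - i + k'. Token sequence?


Scan left to right, longest-match per lexeme
Tokens: ID(x), OP(*), ID(a), OP(-), ID(i), OP(+), ID(k)


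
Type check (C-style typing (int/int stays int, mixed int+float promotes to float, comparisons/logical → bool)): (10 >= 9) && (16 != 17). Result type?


Operand types: bool && bool
Rule: logical operators take bool operands and yield bool
Result type: bool


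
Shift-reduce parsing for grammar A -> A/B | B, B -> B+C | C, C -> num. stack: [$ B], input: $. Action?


lookahead ∉ {+} so B won't extend; reduce A -> B
Action: reduce (A -> B)


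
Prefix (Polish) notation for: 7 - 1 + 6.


left-to-right (same/higher precedence on left): tree is (+ (- 7 1) 6)
Prefix: + - 7 1 6


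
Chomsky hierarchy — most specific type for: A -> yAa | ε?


Single nonterminal LHS, but y^n a^n is not regular
Classification: Type 2 (Context-Free)


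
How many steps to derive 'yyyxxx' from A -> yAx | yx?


Derivation: A => yAx => yyAxx => yyyxxx
Steps: 3


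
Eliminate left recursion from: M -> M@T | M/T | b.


Left-recursive alternatives: M@T, M/T; non-recursive: b
Introduce M': M -> bM', M' -> @TM' | /TM' | ε


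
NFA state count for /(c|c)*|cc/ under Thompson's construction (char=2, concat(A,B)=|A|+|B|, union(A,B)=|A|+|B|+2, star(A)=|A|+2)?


Syntax tree has 4 char leaf(s), 2 union(s), 1 star(s)
chars contribute 4×2 = 8; each union adds +2; each star adds +2
Total: 8 + 4 + 2 = 14 states


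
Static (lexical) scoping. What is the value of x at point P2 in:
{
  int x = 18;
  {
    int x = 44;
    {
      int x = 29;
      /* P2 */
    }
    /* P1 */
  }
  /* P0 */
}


x declared in the same block as P2
x = 29


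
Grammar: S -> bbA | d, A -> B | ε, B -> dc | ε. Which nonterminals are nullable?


A nonterminal is nullable iff some alternative derives ε (directly, or every symbol in it is nullable)
Nullable: {A, B}


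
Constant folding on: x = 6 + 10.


6 + 10 = 16 at compile time
Optimized: x = 16


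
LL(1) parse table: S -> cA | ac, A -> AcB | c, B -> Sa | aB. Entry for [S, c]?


For [S, c]: 'c' ∈ FIRST(cA)
Entry: S -> cA


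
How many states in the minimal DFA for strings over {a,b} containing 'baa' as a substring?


KMP-style automaton: 3 progress states + 1 absorbing accept = 4
Minimal DFA: 4 states


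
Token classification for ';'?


Pattern: delimiter/punctuation
Type: PUNCTUATION


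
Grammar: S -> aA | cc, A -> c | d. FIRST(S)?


Per alternative of S: FIRST(aA) = {a}; FIRST(cc) = {c}
FIRST(S) = {a, c}


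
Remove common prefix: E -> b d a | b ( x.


Common prefix: 'b'
Factored: E -> b E', E' -> d a | ( x


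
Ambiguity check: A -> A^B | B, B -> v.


precedence layered via separate nonterminal B: deterministic
Unambiguous


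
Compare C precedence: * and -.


'*' is multiplicative (level 10); '-' is additive (level 9)
Higher level binds tighter
'*' has higher precedence than '-'


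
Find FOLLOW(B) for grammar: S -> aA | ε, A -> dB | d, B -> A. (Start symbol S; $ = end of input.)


$ ∈ FOLLOW(S). For each A -> αBβ: add FIRST(β)\{ε} to FOLLOW(B); if β nullable, add FOLLOW(A).
FOLLOW(B) = {$}


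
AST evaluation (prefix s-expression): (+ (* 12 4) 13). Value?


Evaluate inner: (* 12 4) = 48
Evaluate root: (+ 48 13) = 61
Result: 61


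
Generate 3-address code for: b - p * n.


Break into single-operator statements:
t1 = p * n
t2 = b - t1


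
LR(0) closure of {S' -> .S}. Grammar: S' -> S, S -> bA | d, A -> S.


Start: S' -> .S
For each item with dot before a nonterminal B, add B -> .γ for every B-production
Closure: [S' -> .S, S -> .bA, S -> .d]


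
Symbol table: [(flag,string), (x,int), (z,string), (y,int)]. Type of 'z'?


Lookup 'z' → type string


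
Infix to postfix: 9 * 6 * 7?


Left to right (same or higher precedence on left)
Postfix: 9 6 * 7 *


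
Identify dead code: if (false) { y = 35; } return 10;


condition is constant false, so the whole block is unreachable
Dead: 'if (false) { y = 35; }'


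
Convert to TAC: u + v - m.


Break into single-operator statements:
t1 = u + v
t2 = t1 - m


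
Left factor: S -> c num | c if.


Common prefix: 'c'
Factored: S -> c S', S' -> num | if


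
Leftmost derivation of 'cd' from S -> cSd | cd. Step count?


Derivation: S => cd
Steps: 1


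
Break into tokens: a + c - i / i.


Scan left to right, longest-match per lexeme
Tokens: ID(a), OP(+), ID(c), OP(-), ID(i), OP(/), ID(i)


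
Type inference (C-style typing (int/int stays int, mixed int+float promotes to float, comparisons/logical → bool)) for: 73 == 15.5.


Operand types: int == float
Rule: comparison yields bool
Result type: bool


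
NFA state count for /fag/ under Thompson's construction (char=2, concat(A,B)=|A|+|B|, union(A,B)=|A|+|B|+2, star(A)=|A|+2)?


Syntax tree has 3 char leaf(s), 0 union(s), 0 star(s)
chars contribute 3×2 = 6; each union adds +2; each star adds +2
Total: 6 + 0 + 0 = 6 states


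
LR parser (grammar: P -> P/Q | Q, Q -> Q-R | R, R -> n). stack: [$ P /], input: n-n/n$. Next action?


no handle ('P/' is not any RHS); shift 'n'
Action: shift


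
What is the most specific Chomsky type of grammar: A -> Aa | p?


Left-linear: every RHS is a terminal or one nonterminal followed by a terminal
Classification: Type 3 (Regular)


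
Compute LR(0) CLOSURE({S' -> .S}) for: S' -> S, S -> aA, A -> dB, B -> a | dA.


Start: S' -> .S
For each item with dot before a nonterminal B, add B -> .γ for every B-production
Closure: [S' -> .S, S -> .aA]


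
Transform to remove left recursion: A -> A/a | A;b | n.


Left-recursive alternatives: A/a, A;b; non-recursive: n
Introduce A': A -> nA', A' -> /aA' | ;bA' | ε


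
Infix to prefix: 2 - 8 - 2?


left-to-right (same/higher precedence on left): tree is (- (- 2 8) 2)
Prefix: - - 2 8 2


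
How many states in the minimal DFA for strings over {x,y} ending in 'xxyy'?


Track the longest suffix of input matching a prefix of 'xxyy': 5 classes (prefixes of length 0..4)
Minimal DFA: 5 states


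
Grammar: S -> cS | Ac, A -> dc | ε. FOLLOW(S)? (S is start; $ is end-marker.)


$ ∈ FOLLOW(S). For each A -> αBβ: add FIRST(β)\{ε} to FOLLOW(B); if β nullable, add FOLLOW(A).
FOLLOW(S) = {$}


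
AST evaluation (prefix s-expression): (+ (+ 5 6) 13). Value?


Evaluate inner: (+ 5 6) = 11
Evaluate root: (+ 11 13) = 24
Result: 24


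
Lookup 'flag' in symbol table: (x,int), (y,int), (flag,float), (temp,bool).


Lookup 'flag' → type float


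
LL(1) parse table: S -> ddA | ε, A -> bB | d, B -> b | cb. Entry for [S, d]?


For [S, d]: 'd' ∈ FIRST(ddA)
Entry: S -> ddA


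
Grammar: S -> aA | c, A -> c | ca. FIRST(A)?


Per alternative of A: FIRST(c) = {c}; FIRST(ca) = {c}
FIRST(A) = {c}


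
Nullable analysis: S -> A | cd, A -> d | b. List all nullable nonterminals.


A nonterminal is nullable iff some alternative derives ε (directly, or every symbol in it is nullable)
Nullable: {}


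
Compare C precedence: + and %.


'%' is multiplicative (level 10); '+' is additive (level 9)
Higher level binds tighter
'%' has higher precedence than '+'


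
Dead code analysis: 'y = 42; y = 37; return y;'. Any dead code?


first assignment to y is overwritten before any read
Dead: 'y = 42'


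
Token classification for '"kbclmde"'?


Pattern: double-quoted sequence
Type: STRING_LITERAL


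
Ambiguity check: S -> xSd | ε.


balanced x^n…d^n: each string has a unique parse
Unambiguous


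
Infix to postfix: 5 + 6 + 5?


Left to right (same or higher precedence on left)
Postfix: 5 6 + 5 +


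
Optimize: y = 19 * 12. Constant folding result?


19 * 12 = 228 at compile time
Optimized: y = 228


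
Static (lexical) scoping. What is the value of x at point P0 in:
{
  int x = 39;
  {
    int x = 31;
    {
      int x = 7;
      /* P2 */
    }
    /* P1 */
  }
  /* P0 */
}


x declared in the same block as P0
x = 39


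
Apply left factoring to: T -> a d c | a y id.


Common prefix: 'a'
Factored: T -> a T', T' -> d c | y id


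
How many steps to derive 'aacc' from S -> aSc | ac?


Derivation: S => aSc => aacc
Steps: 2


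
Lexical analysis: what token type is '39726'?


Pattern: digits only
Type: INTEGER_LITERAL


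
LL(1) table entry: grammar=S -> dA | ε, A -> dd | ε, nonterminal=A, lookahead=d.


For [A, d]: 'd' ∈ FIRST(dd)
Entry: A -> dd


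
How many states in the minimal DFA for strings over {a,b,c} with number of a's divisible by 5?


Track (count of a) mod 5: states 0..4, accept at 0
Minimal DFA: 5 states


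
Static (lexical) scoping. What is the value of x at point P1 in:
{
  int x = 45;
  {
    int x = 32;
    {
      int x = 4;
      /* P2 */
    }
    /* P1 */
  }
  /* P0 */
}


x declared in the same block as P1
x = 32


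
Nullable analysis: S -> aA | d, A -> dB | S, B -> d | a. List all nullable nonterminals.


A nonterminal is nullable iff some alternative derives ε (directly, or every symbol in it is nullable)
Nullable: {}


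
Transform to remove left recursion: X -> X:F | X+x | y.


Left-recursive alternatives: X:F, X+x; non-recursive: y
Introduce X': X -> yX', X' -> :FX' | +xX' | ε


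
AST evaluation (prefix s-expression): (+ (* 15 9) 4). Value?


Evaluate inner: (* 15 9) = 135
Evaluate root: (+ 135 4) = 139
Result: 139


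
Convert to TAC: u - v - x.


Break into single-operator statements:
t1 = u - v
t2 = t1 - x


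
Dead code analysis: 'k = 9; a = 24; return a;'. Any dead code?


k is assigned but never read
Dead: 'k = 9'


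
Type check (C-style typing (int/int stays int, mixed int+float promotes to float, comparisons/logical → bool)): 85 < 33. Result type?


Operand types: int < int
Rule: comparison yields bool
Result type: bool


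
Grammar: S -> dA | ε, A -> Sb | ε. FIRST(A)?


Per alternative of A: FIRST(Sb) = {b, d}; FIRST(ε) = {ε}
FIRST(A) = {b, d, ε}


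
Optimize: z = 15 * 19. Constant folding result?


15 * 19 = 285 at compile time
Optimized: z = 285


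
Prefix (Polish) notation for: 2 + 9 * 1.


'*' binds tighter: tree is (+ 2 (* 9 1))
Prefix: + 2 * 9 1


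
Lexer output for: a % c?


Scan left to right, longest-match per lexeme
Tokens: ID(a), OP(%), ID(c)


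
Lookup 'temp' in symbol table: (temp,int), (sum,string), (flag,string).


Lookup 'temp' → type int


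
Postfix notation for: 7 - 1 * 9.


* has higher precedence, evaluate 1*9 first
Postfix: 7 1 9 * -


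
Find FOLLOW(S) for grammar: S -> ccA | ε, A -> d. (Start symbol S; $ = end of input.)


$ ∈ FOLLOW(S). For each A -> αBβ: add FIRST(β)\{ε} to FOLLOW(B); if β nullable, add FOLLOW(A).
FOLLOW(S) = {$}


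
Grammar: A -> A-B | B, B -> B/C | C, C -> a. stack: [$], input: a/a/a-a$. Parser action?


no handle on stack; shift 'a'
Action: shift


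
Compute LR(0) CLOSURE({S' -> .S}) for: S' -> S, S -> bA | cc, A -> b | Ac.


Start: S' -> .S
For each item with dot before a nonterminal B, add B -> .γ for every B-production
Closure: [S' -> .S, S -> .bA, S -> .cc]


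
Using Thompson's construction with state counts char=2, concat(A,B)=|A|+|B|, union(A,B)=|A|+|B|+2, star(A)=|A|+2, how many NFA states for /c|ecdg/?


Syntax tree has 5 char leaf(s), 1 union(s), 0 star(s)
chars contribute 5×2 = 10; each union adds +2; each star adds +2
Total: 10 + 2 + 0 = 12 states


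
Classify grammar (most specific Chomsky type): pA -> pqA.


LHS has context (more than one symbol) and |LHS| ≤ |RHS|
Classification: Type 1 (Context-Sensitive)


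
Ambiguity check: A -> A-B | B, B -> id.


precedence layered via separate nonterminal B: deterministic
Unambiguous


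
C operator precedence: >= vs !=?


'>=' is relational (level 7); '!=' is equality (level 6)
Higher level binds tighter
'>=' has higher precedence than '!='


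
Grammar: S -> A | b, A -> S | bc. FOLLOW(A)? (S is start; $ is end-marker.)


$ ∈ FOLLOW(S). For each A -> αBβ: add FIRST(β)\{ε} to FOLLOW(B); if β nullable, add FOLLOW(A).
FOLLOW(A) = {$}


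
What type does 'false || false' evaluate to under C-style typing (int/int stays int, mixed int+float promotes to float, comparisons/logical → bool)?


Operand types: bool || bool
Rule: logical operators take bool operands and yield bool
Result type: bool


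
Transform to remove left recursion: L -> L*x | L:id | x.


Left-recursive alternatives: L*x, L:id; non-recursive: x
Introduce L': L -> xL', L' -> *xL' | :idL' | ε


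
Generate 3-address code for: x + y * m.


Break into single-operator statements:
t1 = y * m
t2 = x + t1


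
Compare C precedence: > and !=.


'>' is relational (level 7); '!=' is equality (level 6)
Higher level binds tighter
'>' has higher precedence than '!='


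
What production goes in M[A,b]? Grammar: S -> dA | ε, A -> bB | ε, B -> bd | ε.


For [A, b]: 'b' ∈ FIRST(bB)
Entry: A -> bB


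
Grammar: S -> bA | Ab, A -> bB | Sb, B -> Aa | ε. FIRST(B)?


Per alternative of B: FIRST(Aa) = {b}; FIRST(ε) = {ε}
FIRST(B) = {b, ε}


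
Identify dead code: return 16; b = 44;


statement follows a return and is unreachable
Dead: 'b = 44'


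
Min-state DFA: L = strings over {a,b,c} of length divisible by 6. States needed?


Track length mod 6: states 0..5, accept at 0
Minimal DFA: 6 states


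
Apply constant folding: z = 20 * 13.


20 * 13 = 260 at compile time
Optimized: z = 260


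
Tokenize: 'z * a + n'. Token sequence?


Scan left to right, longest-match per lexeme
Tokens: ID(z), OP(*), ID(a), OP(+), ID(n)


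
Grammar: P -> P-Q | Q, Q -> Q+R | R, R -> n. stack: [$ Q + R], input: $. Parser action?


handle 'Q+R' on top
Action: reduce (Q -> Q+R)


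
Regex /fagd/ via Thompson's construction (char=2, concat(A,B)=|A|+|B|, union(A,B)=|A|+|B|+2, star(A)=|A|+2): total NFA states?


Syntax tree has 4 char leaf(s), 0 union(s), 0 star(s)
chars contribute 4×2 = 8; each union adds +2; each star adds +2
Total: 8 + 0 + 0 = 8 states


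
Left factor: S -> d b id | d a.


Common prefix: 'd'
Factored: S -> d S', S' -> b id | a
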